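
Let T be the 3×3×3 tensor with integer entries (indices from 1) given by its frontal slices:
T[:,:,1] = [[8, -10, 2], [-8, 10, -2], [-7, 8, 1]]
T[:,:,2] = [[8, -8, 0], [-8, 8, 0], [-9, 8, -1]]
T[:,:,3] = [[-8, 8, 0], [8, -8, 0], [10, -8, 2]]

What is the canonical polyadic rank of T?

Lower bound: the mode-2 unfolding of T (rows indexed by j, columns by (i,k) = (1,1), (1,2), (1,3), (2,1), (2,2), (2,3), (3,1), (3,2), (3,3)) is [[8, 8, -8, -8, -8, 8, -7, -9, 10], [-10, -8, 8, 10, 8, -8, 8, 8, -8], [2, 0, 0, -2, 0, 0, 1, -1, 2]].
There the 3×3 minor on rows j ∈ {1, 2, 3}, columns (i,k) ∈ {(1,1), (1,2), (3,1)} is det [[8, 8, -7], [-10, -8, 8], [2, 0, 1]] = 32 ≠ 0, so this unfolding has rank ≥ 3; CP rank is at least every unfolding rank, so rank(T) ≥ 3. (This is only a lower bound: in general the CP rank may exceed every unfolding rank, so we still need to exhibit 3 rank-1 terms summing to T.)
Upper bound: T is a sum of 3 rank-1 terms, T = [0, 0, 1] (x) [1, 0, 1] (x) [1, -1, 2] + [1, -1, -1] (x) [1, -1, 0] (x) [8, 8, -8] + [1, -1, 0] (x) [0, 1, -1] (x) [-2, 0, 0] (written with every a and b primitive with positive leading entry and the scale carried by c; CP decompositions are not unique, and this one is verified by expanding entrywise), so rank(T) ≤ 3.
These bounds meet, so rank(T) = 3.

3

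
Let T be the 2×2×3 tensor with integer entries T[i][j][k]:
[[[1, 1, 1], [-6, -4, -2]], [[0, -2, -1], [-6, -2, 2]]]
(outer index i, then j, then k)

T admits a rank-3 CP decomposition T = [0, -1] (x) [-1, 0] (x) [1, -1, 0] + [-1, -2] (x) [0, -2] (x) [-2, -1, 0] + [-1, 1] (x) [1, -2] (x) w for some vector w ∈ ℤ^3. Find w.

Subtract the known terms from T to get the rank-1 residual R = [-1, 1] (x) [1, -2] (x) w, so R[i,j,k] = a[i]·b[j]·w[k]. Pick indices with nonzero a[0]·b[0] = (-1)·(1) = -1. Only the fibre through (0,0,·) is needed: R[0,0,:] = T[0,0,:] − Σₗ aₗ[0]bₗ[0]cₗ = [1, 1, 1] − (0)·(-1)·[1, -1, 0] − (-1)·(0)·[-2, -1, 0] = [1, 1, 1]. Then w[k] = R[0,0,k] / -1 for each k, giving w = [1, 1, 1] / -1 = [-1, -1, -1].

w = [-1, -1, -1]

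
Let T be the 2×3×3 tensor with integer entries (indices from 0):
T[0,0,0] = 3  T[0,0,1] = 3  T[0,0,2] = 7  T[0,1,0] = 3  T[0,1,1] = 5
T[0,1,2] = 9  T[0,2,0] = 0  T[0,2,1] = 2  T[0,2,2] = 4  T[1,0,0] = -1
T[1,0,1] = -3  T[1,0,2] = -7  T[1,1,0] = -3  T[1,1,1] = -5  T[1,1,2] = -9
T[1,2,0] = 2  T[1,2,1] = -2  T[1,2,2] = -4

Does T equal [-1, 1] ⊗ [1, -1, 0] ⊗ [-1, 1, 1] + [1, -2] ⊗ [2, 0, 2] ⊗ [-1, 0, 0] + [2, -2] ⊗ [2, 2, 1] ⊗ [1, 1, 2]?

Reconstruct entrywise from the claimed factors. For example, T[0,2,1] = 2 and Σₗ aₗ[0]bₗ[2]cₗ[1] = (-1)·(0)·(1) + (1)·(2)·(0) + (2)·(1)·(1) = 2; checking all 18 entries, every one matches. The claim holds.

Yes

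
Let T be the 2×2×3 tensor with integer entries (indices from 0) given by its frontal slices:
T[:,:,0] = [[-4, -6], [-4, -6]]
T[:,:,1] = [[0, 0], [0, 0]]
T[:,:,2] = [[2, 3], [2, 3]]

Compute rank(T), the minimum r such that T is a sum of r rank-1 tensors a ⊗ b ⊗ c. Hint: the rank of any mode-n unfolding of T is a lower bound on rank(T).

1

Lower bound: T ≠ 0 (e.g. T[0,0,0] = -4), so rank(T) ≥ 1.
Upper bound: the mode-1 fibre T[:,0,0] = [-4, -4] gives a = [1, 1] (primitive direction); the mode-2 fibre T[0,:,0] = [-4, -6] gives b = [2, 3]; then c[k] = T[0,0,k] / (a[0]·b[0]) = [-4, 0, 2] / 2 = [-2, 0, 1].
Expanding [1, 1] ⊗ [2, 3] ⊗ [-2, 0, 1] reproduces all 12 entries of T, so T = [1, 1] ⊗ [2, 3] ⊗ [-2, 0, 1] and rank(T) ≤ 1.
These bounds meet, so rank(T) = 1.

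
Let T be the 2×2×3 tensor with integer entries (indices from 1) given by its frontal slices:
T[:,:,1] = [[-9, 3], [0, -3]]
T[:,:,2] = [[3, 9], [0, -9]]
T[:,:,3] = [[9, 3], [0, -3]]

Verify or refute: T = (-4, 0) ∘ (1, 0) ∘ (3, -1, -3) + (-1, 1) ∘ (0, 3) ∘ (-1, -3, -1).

Reconstruct entry (1,1,1) from the claimed factors: Σₗ aₗ[1]bₗ[1]cₗ[1] = (-4)·(1)·(3) + (-1)·(0)·(-1) = -12, but T[1,1,1] = -9. The claim is false.

No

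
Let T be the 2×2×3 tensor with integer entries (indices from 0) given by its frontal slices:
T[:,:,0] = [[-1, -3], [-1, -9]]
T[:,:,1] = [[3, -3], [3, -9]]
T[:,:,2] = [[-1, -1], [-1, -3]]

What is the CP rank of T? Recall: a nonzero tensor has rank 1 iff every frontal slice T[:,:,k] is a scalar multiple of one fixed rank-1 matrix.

2

Lower bound: in the mode-2 unfolding of T (rows indexed by j, columns by (i,k)) the 2×2 minor on rows j ∈ {0, 1}, columns (i,k) ∈ {(0,0), (0,1)} is det [[-1, 3], [-3, -3]] = 12 ≠ 0, so that unfolding has rank ≥ 2 and hence rank(T) ≥ 2 (CP rank is at least every unfolding rank, though it can be larger).
Upper bound: with S_k = T[:,:,k], the two rank-1 terms a₁b₁ᵀ, a₂b₂ᵀ are the rank-1 members of the pencil x·S₀ + y·S₁.
det(x·S₀ + y·S₁) is 6·x² − 12·xy − 18·y² = 6·(x − 3·y)(x + y), vanishing at (x:y) = (3:1) and (1:-1).
M₁ = 3·S₀ + S₁ = [[0, -12], [0, -36]] = (-12)·(1, 3)(0, 1)ᵀ and M₂ = S₀ − S₁ = [[-4, 0], [-4, 0]] = (-4)·(1, 1)(1, 0)ᵀ, so take a₁ = (1, 3), b₁ = (0, 1), a₂ = (1, 1), b₂ = (1, 0).
Each slice is an integer combination of E₁ = a₁b₁ᵀ and E₂ = a₂b₂ᵀ: S₀ = −3·E₁ − E₂, S₁ = −3·E₁ + 3·E₂, S₂ = −E₁ − E₂; reading off coefficients, c₁ = (-3, -3, -1) and c₂ = (-1, 3, -1).
Hence T = (1, 3) (x) (0, 1) (x) (-3, -3, -1) + (1, 1) (x) (1, 0) (x) (-1, 3, -1), so rank(T) ≤ 2.
These bounds meet, so rank(T) = 2.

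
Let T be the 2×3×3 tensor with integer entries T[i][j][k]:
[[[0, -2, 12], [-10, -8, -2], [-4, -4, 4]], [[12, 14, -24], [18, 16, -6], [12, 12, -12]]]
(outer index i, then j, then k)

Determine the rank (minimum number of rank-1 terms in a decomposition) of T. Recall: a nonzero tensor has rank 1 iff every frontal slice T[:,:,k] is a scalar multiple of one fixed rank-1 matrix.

Lower bound: the mode-1 unfolding of T (rows indexed by i, columns by (j,k) = (0,0), (0,1), (0,2), (1,0), (1,1), (1,2), (2,0), (2,1), (2,2)) is [[0, -2, 12, -10, -8, -2, -4, -4, 4], [12, 14, -24, 18, 16, -6, 12, 12, -12]].
There the 2×2 minor on rows i ∈ {0, 1}, columns (j,k) ∈ {(0,0), (0,1)} is det [[0, -2], [12, 14]] = 24 ≠ 0, so this unfolding has rank ≥ 2; CP rank is at least every unfolding rank, so rank(T) ≥ 2. (Unfolding ranks only ever bound the CP rank from below — rank(T) can be strictly larger than all of them — so the matching upper bound has to come from an explicit 2-term decomposition.)
Upper bound — finding two terms. Write S_k = T[:,:,k] for the frontal slices: S₀ = [[0, -10, -4], [12, 18, 12]], S₁ = [[-2, -8, -4], [14, 16, 12]], S₂ = [[12, -2, 4], [-24, -6, -12]].
If T = a₁ (x) b₁ (x) c₁ + a₂ (x) b₂ (x) c₂ then each S_k = c₁[k]·a₁b₁ᵀ + c₂[k]·a₂b₂ᵀ. S₀ and S₁ are linearly independent, so a₁b₁ᵀ and a₂b₂ᵀ must span the same plane of matrices: they are the rank-1 matrices of the form x·S₀ + y·S₁.
The 2×2 minor of x·S₀ + y·S₁ on rows {0,1}, columns {0,1} is 120·x² + 200·xy + 80·y² = 40·(3·x + 2·y)(x + y), vanishing at (x:y) = (2:-3) and (1:-1).
M₁ = 2·S₀ − 3·S₁ = [[6, 4, 4], [-18, -12, -12]] = 2·[1, -3][3, 2, 2]ᵀ and M₂ = S₀ − S₁ = [[2, -2, 0], [-2, 2, 0]] = 2·[1, -1][1, -1, 0]ᵀ, so take a₁ = [1, -3], b₁ = [3, 2, 2], a₂ = [1, -1], b₂ = [1, -1, 0].
Each slice is an integer combination of E₁ = a₁b₁ᵀ and E₂ = a₂b₂ᵀ: S₀ = −2·E₁ + 6·E₂, S₁ = −2·E₁ + 4·E₂, S₂ = 2·E₁ + 6·E₂; reading off coefficients, c₁ = [-2, -2, 2] and c₂ = [6, 4, 6].
Hence T = [1, -3] (x) [3, 2, 2] (x) [-2, -2, 2] + [1, -1] (x) [1, -1, 0] (x) [6, 4, 6], so rank(T) ≤ 2.
These bounds meet, so rank(T) = 2.
Check entry T[1,1,1] = 16: (-3)·(2)·(-2) + (-1)·(-1)·(4) = 16.

2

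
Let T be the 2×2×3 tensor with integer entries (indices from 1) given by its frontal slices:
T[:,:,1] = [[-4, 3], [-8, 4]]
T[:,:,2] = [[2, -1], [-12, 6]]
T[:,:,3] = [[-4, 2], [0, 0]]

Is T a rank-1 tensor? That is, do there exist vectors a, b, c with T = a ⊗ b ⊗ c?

The mode-3 unfolding of T (rows indexed by k, columns by (i,j) = (1,1), (1,2), (2,1), (2,2)) is [[-4, 3, -8, 4], [2, -1, -12, 6], [-4, 2, 0, 0]].
There the 3×3 minor on rows k ∈ {1, 2, 3}, columns (i,j) ∈ {(1,1), (1,2), (2,1)} is det [[-4, 3, -8], [2, -1, -12], [-4, 2, 0]] = 48 ≠ 0, so this unfolding has rank ≥ 3; CP rank is at least every unfolding rank, so rank(T) ≥ 3.
In particular rank(T) ≥ 3 > 1, so T is not rank-1.

No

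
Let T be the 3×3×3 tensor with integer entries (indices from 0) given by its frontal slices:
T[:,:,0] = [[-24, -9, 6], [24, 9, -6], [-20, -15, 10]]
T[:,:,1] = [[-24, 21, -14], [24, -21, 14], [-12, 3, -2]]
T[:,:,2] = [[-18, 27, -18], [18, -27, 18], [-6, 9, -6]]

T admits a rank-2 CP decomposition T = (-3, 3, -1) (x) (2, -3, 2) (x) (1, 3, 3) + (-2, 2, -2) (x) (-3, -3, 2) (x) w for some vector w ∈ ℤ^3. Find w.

Subtract the known terms from T to get the rank-1 residual R = (-2, 2, -2) (x) (-3, -3, 2) (x) w, so R[i,j,k] = a[i]·b[j]·w[k]. Pick indices with nonzero a[0]·b[0] = (-2)·(-3) = 6. Only the fibre through (0,0,·) is needed: R[0,0,:] = T[0,0,:] − Σₗ aₗ[0]bₗ[0]cₗ = [-24, -24, -18] − (-3)·(2)·(1, 3, 3) = [-18, -6, 0]. Then w[k] = R[0,0,k] / 6 for each k, giving w = [-18, -6, 0] / 6 = (-3, -1, 0).

w = (-3, -1, 0)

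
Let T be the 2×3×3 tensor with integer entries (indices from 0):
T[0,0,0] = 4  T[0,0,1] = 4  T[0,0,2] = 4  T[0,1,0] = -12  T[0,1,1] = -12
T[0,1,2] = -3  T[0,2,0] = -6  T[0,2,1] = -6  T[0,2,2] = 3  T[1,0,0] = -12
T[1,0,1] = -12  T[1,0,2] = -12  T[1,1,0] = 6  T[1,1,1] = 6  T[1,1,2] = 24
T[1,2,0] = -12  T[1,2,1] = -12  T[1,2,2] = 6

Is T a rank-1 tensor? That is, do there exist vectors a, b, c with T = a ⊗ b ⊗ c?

The mode-1 unfolding of T (rows indexed by i, columns by (j,k) = (0,0), (0,1), (0,2), (1,0), (1,1), (1,2), (2,0), (2,1), (2,2)) is [[4, 4, 4, -12, -12, -3, -6, -6, 3], [-12, -12, -12, 6, 6, 24, -12, -12, 6]].
There the 2×2 minor on rows i ∈ {0, 1}, columns (j,k) ∈ {(0,0), (1,0)} is det [[4, -12], [-12, 6]] = -120 ≠ 0, so this unfolding has rank ≥ 2; CP rank is at least every unfolding rank, so rank(T) ≥ 2.
In particular rank(T) ≥ 2 > 1, so T is not rank-1.

No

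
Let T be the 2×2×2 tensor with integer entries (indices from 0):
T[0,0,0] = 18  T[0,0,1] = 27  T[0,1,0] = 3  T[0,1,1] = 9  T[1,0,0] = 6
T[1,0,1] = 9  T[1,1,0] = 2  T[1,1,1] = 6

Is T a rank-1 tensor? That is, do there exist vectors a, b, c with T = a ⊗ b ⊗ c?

The mode-2 unfolding of T (rows indexed by j, columns by (i,k) = (0,0), (0,1), (1,0), (1,1)) is [[18, 27, 6, 9], [3, 9, 2, 6]].
There the 2×2 minor on rows j ∈ {0, 1}, columns (i,k) ∈ {(0,0), (0,1)} is det [[18, 27], [3, 9]] = 81 ≠ 0, so this unfolding has rank ≥ 2; CP rank is at least every unfolding rank, so rank(T) ≥ 2.
In particular rank(T) ≥ 2 > 1, so T is not rank-1.

No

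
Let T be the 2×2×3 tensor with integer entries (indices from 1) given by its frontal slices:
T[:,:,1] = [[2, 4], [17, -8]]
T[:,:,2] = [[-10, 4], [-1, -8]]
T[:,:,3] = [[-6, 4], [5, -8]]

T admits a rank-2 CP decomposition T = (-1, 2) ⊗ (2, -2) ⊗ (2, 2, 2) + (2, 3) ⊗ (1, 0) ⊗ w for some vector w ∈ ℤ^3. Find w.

Subtract the known terms from T to get the rank-1 residual R = (2, 3) ⊗ (1, 0) ⊗ w, so R[i,j,k] = a[i]·b[j]·w[k]. Pick indices with nonzero a[1]·b[1] = (2)·(1) = 2. Only the fibre through (1,1,·) is needed: R[1,1,:] = T[1,1,:] − Σₗ aₗ[1]bₗ[1]cₗ = [2, -10, -6] − (-1)·(2)·(2, 2, 2) = [6, -6, -2]. Then w[k] = R[1,1,k] / 2 for each k, giving w = [6, -6, -2] / 2 = (3, -3, -1).

w = (3, -3, -1)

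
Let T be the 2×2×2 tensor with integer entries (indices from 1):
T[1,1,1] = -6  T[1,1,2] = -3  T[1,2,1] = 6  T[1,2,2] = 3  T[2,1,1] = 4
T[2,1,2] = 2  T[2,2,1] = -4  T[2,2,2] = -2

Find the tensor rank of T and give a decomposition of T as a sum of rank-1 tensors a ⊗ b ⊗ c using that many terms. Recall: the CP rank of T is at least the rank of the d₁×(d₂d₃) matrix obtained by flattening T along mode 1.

rank(T) = 1

Lower bound: T ≠ 0 (e.g. T[1,1,1] = -6), so rank(T) ≥ 1.
Upper bound: if T = a ⊗ b ⊗ c then every fibre of T is a multiple of the corresponding factor, so read the factors off the fibres through the nonzero entry T[1,1,1] = -6.
The mode-1 fibre T[:,1,1] = [-6, 4] gives a = [3, -2] (primitive direction); the mode-2 fibre T[1,:,1] = [-6, 6] gives b = [1, -1]; then c[k] = T[1,1,k] / (a[1]·b[1]) = [-6, -3] / 3 = [-2, -1].
Expanding [3, -2] ⊗ [1, -1] ⊗ [-2, -1] reproduces all 8 entries of T, so T = [3, -2] ⊗ [1, -1] ⊗ [-2, -1] and rank(T) ≤ 1.
These bounds meet, so rank(T) = 1.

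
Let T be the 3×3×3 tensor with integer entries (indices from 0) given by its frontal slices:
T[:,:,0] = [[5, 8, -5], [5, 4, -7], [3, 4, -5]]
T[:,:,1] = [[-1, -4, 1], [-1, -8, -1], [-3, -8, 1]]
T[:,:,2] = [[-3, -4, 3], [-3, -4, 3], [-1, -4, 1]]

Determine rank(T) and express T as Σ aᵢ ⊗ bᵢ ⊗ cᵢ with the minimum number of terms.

rank(T) = 3

Lower bound: the mode-3 unfolding of T (rows indexed by k, columns by (i,j) = (0,0), (0,1), (0,2), (1,0), (1,1), (1,2), (2,0), (2,1), (2,2)) is [[5, 8, -5, 5, 4, -7, 3, 4, -5], [-1, -4, 1, -1, -8, -1, -3, -8, 1], [-3, -4, 3, -3, -4, 3, -1, -4, 1]].
There the 3×3 minor on rows k ∈ {0, 1, 2}, columns (i,j) ∈ {(0,0), (0,1), (1,1)} is det [[5, 8, 4], [-1, -4, -8], [-3, -4, -4]] = 48 ≠ 0, so this unfolding has rank ≥ 3; CP rank is at least every unfolding rank, so rank(T) ≥ 3. (Unfolding ranks only ever bound the CP rank from below — rank(T) can be strictly larger than all of them — so the matching upper bound has to come from an explicit 3-term decomposition.)
Upper bound: T is a sum of 3 rank-1 terms, T = [0, 1, 1] ⊗ [0, 2, 1] ⊗ [-2, -2, 0] + [1, 1, -1] ⊗ [1, 0, -1] ⊗ [1, 1, -1] + [1, 1, 1] ⊗ [1, 2, -1] ⊗ [4, -2, -2] (written with every a and b primitive with positive leading entry and the scale carried by c; CP decompositions are not unique, and this one is verified by expanding entrywise), so rank(T) ≤ 3.
These bounds meet, so rank(T) = 3.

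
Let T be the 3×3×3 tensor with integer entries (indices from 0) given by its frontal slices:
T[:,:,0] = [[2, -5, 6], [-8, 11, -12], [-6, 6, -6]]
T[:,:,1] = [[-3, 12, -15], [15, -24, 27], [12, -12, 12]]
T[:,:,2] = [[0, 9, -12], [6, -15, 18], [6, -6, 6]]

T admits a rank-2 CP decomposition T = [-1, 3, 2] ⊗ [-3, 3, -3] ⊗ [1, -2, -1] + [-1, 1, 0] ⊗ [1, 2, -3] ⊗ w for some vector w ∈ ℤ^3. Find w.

w = [1, -3, -3]

Subtract the known terms from T to get the rank-1 residual R = [-1, 1, 0] ⊗ [1, 2, -3] ⊗ w, so R[i,j,k] = a[i]·b[j]·w[k]. Pick indices with nonzero a[0]·b[0] = (-1)·(1) = -1. Only the fibre through (0,0,·) is needed: R[0,0,:] = T[0,0,:] − Σₗ aₗ[0]bₗ[0]cₗ = [2, -3, 0] − (-1)·(-3)·[1, -2, -1] = [-1, 3, 3]. Then w[k] = R[0,0,k] / -1 for each k, giving w = [-1, 3, 3] / -1 = [1, -3, -3].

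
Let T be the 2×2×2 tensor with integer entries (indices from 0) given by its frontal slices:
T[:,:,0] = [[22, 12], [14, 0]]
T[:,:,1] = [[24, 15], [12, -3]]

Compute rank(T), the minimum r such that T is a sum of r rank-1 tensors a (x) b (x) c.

2

Lower bound: the mode-2 unfolding of T (rows indexed by j, columns by (i,k) = (0,0), (0,1), (1,0), (1,1)) is [[22, 24, 14, 12], [12, 15, 0, -3]].
There the 2×2 minor on rows j ∈ {0, 1}, columns (i,k) ∈ {(0,0), (0,1)} is det [[22, 24], [12, 15]] = 42 ≠ 0, so this unfolding has rank ≥ 2; CP rank is at least every unfolding rank, so rank(T) ≥ 2. (This is only a lower bound: in general the CP rank may exceed every unfolding rank, so we still need to exhibit 2 rank-1 terms summing to T.)
Upper bound — finding two terms. Write S_k = T[:,:,k] for the frontal slices: S₀ = [[22, 12], [14, 0]], S₁ = [[24, 15], [12, -3]].
If T = a₁ (x) b₁ (x) c₁ + a₂ (x) b₂ (x) c₂ then each S_k = c₁[k]·a₁b₁ᵀ + c₂[k]·a₂b₂ᵀ. S₀ and S₁ are linearly independent, so a₁b₁ᵀ and a₂b₂ᵀ must span the same plane of matrices: they are the rank-1 matrices of the form x·S₀ + y·S₁.
det(x·S₀ + y·S₁) is −168·x² − 420·xy − 252·y² = (-84)·(2·x + 3·y)(x + y), vanishing at (x:y) = (3:-2) and (1:-1).
M₁ = 3·S₀ − 2·S₁ = [[18, 6], [18, 6]] = 6·[1, 1][3, 1]ᵀ and M₂ = S₀ − S₁ = [[-2, -3], [2, 3]] = −[1, -1][2, 3]ᵀ, so take a₁ = [1, 1], b₁ = [3, 1], a₂ = [1, -1], b₂ = [2, 3].
Each slice is an integer combination of E₁ = a₁b₁ᵀ and E₂ = a₂b₂ᵀ: S₀ = 6·E₁ + 2·E₂, S₁ = 6·E₁ + 3·E₂; reading off coefficients, c₁ = [6, 6] and c₂ = [2, 3].
Hence T = [1, 1] (x) [3, 1] (x) [6, 6] + [1, -1] (x) [2, 3] (x) [2, 3], so rank(T) ≤ 2.
These bounds meet, so rank(T) = 2.
Check entry T[0,1,1] = 15: (1)·(1)·(6) + (1)·(3)·(3) = 15.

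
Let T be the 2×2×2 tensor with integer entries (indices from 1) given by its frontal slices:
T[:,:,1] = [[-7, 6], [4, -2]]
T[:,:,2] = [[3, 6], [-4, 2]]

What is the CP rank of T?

2

Lower bound: in the mode-2 unfolding of T (rows indexed by j, columns by (i,k)) the 2×2 minor on rows j ∈ {1, 2}, columns (i,k) ∈ {(1,1), (1,2)} is det [[-7, 3], [6, 6]] = -60 ≠ 0, so that unfolding has rank ≥ 2 and hence rank(T) ≥ 2 (CP rank is at least every unfolding rank, though it can be larger).
Upper bound: with S_k = T[:,:,k], the two rank-1 terms a₁b₁ᵀ, a₂b₂ᵀ are the rank-1 members of the pencil x·S₁ + y·S₂.
det(x·S₁ + y·S₂) is −10·x² − 20·xy + 30·y² = (-10)·(x + 3·y)(x − y), vanishing at (x:y) = (3:-1) and (1:1).
M₁ = 3·S₁ − S₂ = [[-24, 12], [16, -8]] = (-4)·[3, -2][2, -1]ᵀ and M₂ = S₁ + S₂ = [[-4, 12], [0, 0]] = (-4)·[1, 0][1, -3]ᵀ, so take a₁ = [3, -2], b₁ = [2, -1], a₂ = [1, 0], b₂ = [1, -3].
Each slice is an integer combination of E₁ = a₁b₁ᵀ and E₂ = a₂b₂ᵀ: S₁ = −E₁ − E₂, S₂ = E₁ − 3·E₂; reading off coefficients, c₁ = [-1, 1] and c₂ = [-1, -3].
Hence T = [3, -2] ∘ [2, -1] ∘ [-1, 1] + [1, 0] ∘ [1, -3] ∘ [-1, -3], so rank(T) ≤ 2.
These bounds meet, so rank(T) = 2.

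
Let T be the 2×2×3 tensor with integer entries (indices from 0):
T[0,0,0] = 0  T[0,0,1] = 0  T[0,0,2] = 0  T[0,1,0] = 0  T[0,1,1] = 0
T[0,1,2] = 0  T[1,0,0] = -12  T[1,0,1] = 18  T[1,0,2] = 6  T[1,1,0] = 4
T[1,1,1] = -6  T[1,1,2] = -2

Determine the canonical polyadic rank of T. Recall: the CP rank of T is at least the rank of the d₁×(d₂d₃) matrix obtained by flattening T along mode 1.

1

Lower bound: T ≠ 0 (e.g. T[1,0,0] = -12), so rank(T) ≥ 1.
Upper bound: the mode-1 fibre T[:,0,0] = [0, -12] gives a = [0, 1] (primitive direction); the mode-2 fibre T[1,:,0] = [-12, 4] gives b = [3, -1]; then c[k] = T[1,0,k] / (a[1]·b[0]) = [-12, 18, 6] / 3 = [-4, 6, 2].
Expanding [0, 1] (x) [3, -1] (x) [-4, 6, 2] reproduces all 12 entries of T, so T = [0, 1] (x) [3, -1] (x) [-4, 6, 2] and rank(T) ≤ 1.
These bounds meet, so rank(T) = 1.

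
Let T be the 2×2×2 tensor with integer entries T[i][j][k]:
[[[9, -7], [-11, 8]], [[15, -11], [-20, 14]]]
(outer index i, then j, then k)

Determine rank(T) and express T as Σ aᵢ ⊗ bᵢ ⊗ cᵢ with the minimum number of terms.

rank(T) = 2

Lower bound: the mode-3 unfolding of T (rows indexed by k, columns by (i,j) = (0,0), (0,1), (1,0), (1,1)) is [[9, -11, 15, -20], [-7, 8, -11, 14]].
There the 2×2 minor on rows k ∈ {0, 1}, columns (i,j) ∈ {(0,0), (0,1)} is det [[9, -11], [-7, 8]] = -5 ≠ 0, so this unfolding has rank ≥ 2; CP rank is at least every unfolding rank, so rank(T) ≥ 2. (Unfolding ranks only ever bound the CP rank from below — rank(T) can be strictly larger than all of them — so the matching upper bound has to come from an explicit 2-term decomposition.)
Upper bound — finding two terms. Write S_k = T[:,:,k] for the frontal slices: S₀ = [[9, -11], [15, -20]], S₁ = [[-7, 8], [-11, 14]].
If T = a₁ ⊗ b₁ ⊗ c₁ + a₂ ⊗ b₂ ⊗ c₂ then each S_k = c₁[k]·a₁b₁ᵀ + c₂[k]·a₂b₂ᵀ. S₀ and S₁ are linearly independent, so a₁b₁ᵀ and a₂b₂ᵀ must span the same plane of matrices: they are the rank-1 matrices of the form x·S₀ + y·S₁.
det(x·S₀ + y·S₁) is −15·x² + 25·xy − 10·y² = (-5)·(3·x − 2·y)(x − y), vanishing at (x:y) = (2:3) and (1:1).
M₁ = 2·S₀ + 3·S₁ = [[-3, 2], [-3, 2]] = −(1, 1)(3, -2)ᵀ and M₂ = S₀ + S₁ = [[2, -3], [4, -6]] = (1, 2)(2, -3)ᵀ, so take a₁ = (1, 1), b₁ = (3, -2), a₂ = (1, 2), b₂ = (2, -3).
Each slice is an integer combination of E₁ = a₁b₁ᵀ and E₂ = a₂b₂ᵀ: S₀ = E₁ + 3·E₂, S₁ = −E₁ − 2·E₂; reading off coefficients, c₁ = (1, -1) and c₂ = (3, -2).
Hence T = (1, 1) ⊗ (3, -2) ⊗ (1, -1) + (1, 2) ⊗ (2, -3) ⊗ (3, -2), so rank(T) ≤ 2.
These bounds meet, so rank(T) = 2.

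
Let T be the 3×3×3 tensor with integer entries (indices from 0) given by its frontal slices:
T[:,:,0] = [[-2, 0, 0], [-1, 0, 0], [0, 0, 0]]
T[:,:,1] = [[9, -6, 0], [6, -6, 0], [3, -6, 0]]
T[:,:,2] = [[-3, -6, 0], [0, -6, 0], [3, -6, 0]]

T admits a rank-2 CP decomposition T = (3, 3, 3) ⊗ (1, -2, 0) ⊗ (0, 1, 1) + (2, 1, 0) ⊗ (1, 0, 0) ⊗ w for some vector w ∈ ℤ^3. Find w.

Subtract the known terms from T to get the rank-1 residual R = (2, 1, 0) ⊗ (1, 0, 0) ⊗ w, so R[i,j,k] = a[i]·b[j]·w[k]. Pick indices with nonzero a[0]·b[0] = (2)·(1) = 2. Only the fibre through (0,0,·) is needed: R[0,0,:] = T[0,0,:] − Σₗ aₗ[0]bₗ[0]cₗ = [-2, 9, -3] − (3)·(1)·(0, 1, 1) = [-2, 6, -6]. Then w[k] = R[0,0,k] / 2 for each k, giving w = [-2, 6, -6] / 2 = (-1, 3, -3).

w = (-1, 3, -3)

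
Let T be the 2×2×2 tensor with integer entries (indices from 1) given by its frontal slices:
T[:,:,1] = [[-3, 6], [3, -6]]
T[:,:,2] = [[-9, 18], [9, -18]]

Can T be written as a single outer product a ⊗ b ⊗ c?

Yes

If T = a ⊗ b ⊗ c then every fibre of T is a multiple of the corresponding factor, so read the factors off the fibres through the nonzero entry T[1,1,1] = -3.
The mode-1 fibre T[:,1,1] = [-3, 3] gives a = [1, -1] (primitive direction); the mode-2 fibre T[1,:,1] = [-3, 6] gives b = [1, -2]; then c[k] = T[1,1,k] / (a[1]·b[1]) = [-3, -9] / 1 = [-3, -9].
Expanding [1, -1] ⊗ [1, -2] ⊗ [-3, -9] reproduces all 8 entries of T, so T = [1, -1] ⊗ [1, -2] ⊗ [-3, -9] and rank(T) ≤ 1.
Equivalently every frontal slice T[:,:,k] is c[k] times the rank-1 matrix [1, -1] ⊗ [1, -2]. So T has rank 1 (it is nonzero).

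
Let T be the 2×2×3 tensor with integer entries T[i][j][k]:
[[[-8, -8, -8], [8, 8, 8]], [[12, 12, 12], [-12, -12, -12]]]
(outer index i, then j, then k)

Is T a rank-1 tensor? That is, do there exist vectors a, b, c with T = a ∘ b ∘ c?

Yes

If T = a ∘ b ∘ c then every fibre of T is a multiple of the corresponding factor, so read the factors off the fibres through the nonzero entry T[0,0,0] = -8.
The mode-1 fibre T[:,0,0] = [-8, 12] gives a = [2, -3] (primitive direction); the mode-2 fibre T[0,:,0] = [-8, 8] gives b = [1, -1]; then c[k] = T[0,0,k] / (a[0]·b[0]) = [-8, -8, -8] / 2 = [-4, -4, -4].
Expanding [2, -3] ∘ [1, -1] ∘ [-4, -4, -4] reproduces all 12 entries of T, so T = [2, -3] ∘ [1, -1] ∘ [-4, -4, -4] and rank(T) ≤ 1.
Equivalently every frontal slice T[:,:,k] is c[k] times the rank-1 matrix [2, -3] ∘ [1, -1]. So T has rank 1 (it is nonzero).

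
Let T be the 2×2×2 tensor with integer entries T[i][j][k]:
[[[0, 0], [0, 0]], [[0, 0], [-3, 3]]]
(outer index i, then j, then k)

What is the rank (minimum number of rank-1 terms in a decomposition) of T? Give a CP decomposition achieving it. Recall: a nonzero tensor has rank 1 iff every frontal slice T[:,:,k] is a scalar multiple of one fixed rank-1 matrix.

Lower bound: T ≠ 0 (e.g. T[1,1,0] = -3), so rank(T) ≥ 1.
Upper bound: if T = a ⊗ b ⊗ c then every fibre of T is a multiple of the corresponding factor, so read the factors off the fibres through the nonzero entry T[1,1,0] = -3.
The mode-1 fibre T[:,1,0] = [0, -3] gives a = [0, 1] (primitive direction); the mode-2 fibre T[1,:,0] = [0, -3] gives b = [0, 1]; then c[k] = T[1,1,k] / (a[1]·b[1]) = [-3, 3] / 1 = [-3, 3].
Expanding [0, 1] ⊗ [0, 1] ⊗ [-3, 3] reproduces all 8 entries of T, so T = [0, 1] ⊗ [0, 1] ⊗ [-3, 3] and rank(T) ≤ 1.
These bounds meet, so rank(T) = 1.
Check entry T[0,0,0] = 0: (0)·(0)·(-3) = 0.

rank(T) = 1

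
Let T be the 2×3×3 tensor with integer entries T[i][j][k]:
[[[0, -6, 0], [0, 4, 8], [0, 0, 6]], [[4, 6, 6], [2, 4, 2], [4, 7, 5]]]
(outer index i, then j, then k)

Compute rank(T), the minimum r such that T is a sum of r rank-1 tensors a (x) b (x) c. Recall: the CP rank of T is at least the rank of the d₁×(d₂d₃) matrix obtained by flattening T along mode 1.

Lower bound: the mode-3 unfolding of T (rows indexed by k, columns by (i,j) = (0,0), (0,1), (0,2), (1,0), (1,1), (1,2)) is [[0, 0, 0, 4, 2, 4], [-6, 4, 0, 6, 4, 7], [0, 8, 6, 6, 2, 5]].
There the 3×3 minor on rows k ∈ {0, 1, 2}, columns (i,j) ∈ {(0,0), (0,1), (1,0)} is det [[0, 0, 4], [-6, 4, 6], [0, 8, 6]] = -192 ≠ 0, so this unfolding has rank ≥ 3; CP rank is at least every unfolding rank, so rank(T) ≥ 3. (This is only a lower bound: in general the CP rank may exceed every unfolding rank, so we still need to exhibit 3 rank-1 terms summing to T.)
Upper bound: T is a sum of 3 rank-1 terms, T = (0, 1) (x) (2, 1, 2) (x) (2, 4, 2) + (1, 0) (x) (1, -2, -1) (x) (0, -2, -4) + (2, 1) (x) (2, 0, 1) (x) (0, -1, 1) (one valid choice — decompositions are not unique — normalised so each a, b is primitive with positive first nonzero entry; check it by expanding all entries), so rank(T) ≤ 3.
These bounds meet, so rank(T) = 3.
Check entry T[0,0,1] = -6: (0)·(2)·(4) + (1)·(1)·(-2) + (2)·(2)·(-1) = -6.

3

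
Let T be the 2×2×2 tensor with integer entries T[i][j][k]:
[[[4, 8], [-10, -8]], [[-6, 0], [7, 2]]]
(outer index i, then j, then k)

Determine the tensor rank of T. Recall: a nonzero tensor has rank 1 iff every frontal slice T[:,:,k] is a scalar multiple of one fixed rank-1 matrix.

2

Lower bound: in the mode-1 unfolding of T (rows indexed by i, columns by (j,k)) the 2×2 minor on rows i ∈ {0, 1}, columns (j,k) ∈ {(0,0), (0,1)} is det [[4, 8], [-6, 0]] = 48 ≠ 0, so that unfolding has rank ≥ 2 and hence rank(T) ≥ 2 (CP rank is at least every unfolding rank, though it can be larger).
Upper bound: with S_k = T[:,:,k], the two rank-1 terms a₁b₁ᵀ, a₂b₂ᵀ are the rank-1 members of the pencil x·S₀ + y·S₁.
det(x·S₀ + y·S₁) is −32·x² + 16·xy + 16·y² = (-16)·(x − y)(2·x + y), vanishing at (x:y) = (1:1) and (1:-2).
M₁ = S₀ + S₁ = [[12, -18], [-6, 9]] = 3·[2, -1][2, -3]ᵀ and M₂ = S₀ − 2·S₁ = [[-12, 6], [-6, 3]] = (-3)·[2, 1][2, -1]ᵀ, so take a₁ = [2, -1], b₁ = [2, -3], a₂ = [2, 1], b₂ = [2, -1].
Each slice is an integer combination of E₁ = a₁b₁ᵀ and E₂ = a₂b₂ᵀ: S₀ = 2·E₁ − E₂, S₁ = E₁ + E₂; reading off coefficients, c₁ = [2, 1] and c₂ = [-1, 1].
Hence T = [2, -1] (x) [2, -3] (x) [2, 1] + [2, 1] (x) [2, -1] (x) [-1, 1], so rank(T) ≤ 2.
These bounds meet, so rank(T) = 2.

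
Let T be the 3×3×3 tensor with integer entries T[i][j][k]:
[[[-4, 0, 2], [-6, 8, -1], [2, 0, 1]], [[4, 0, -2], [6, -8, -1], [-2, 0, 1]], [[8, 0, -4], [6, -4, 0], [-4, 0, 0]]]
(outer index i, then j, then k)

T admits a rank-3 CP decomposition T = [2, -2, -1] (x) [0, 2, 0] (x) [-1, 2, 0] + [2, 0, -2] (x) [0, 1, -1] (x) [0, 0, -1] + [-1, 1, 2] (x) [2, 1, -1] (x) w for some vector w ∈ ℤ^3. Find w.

w = [2, 0, -1]

Subtract the known terms from T to get the rank-1 residual R = [-1, 1, 2] (x) [2, 1, -1] (x) w, so R[i,j,k] = a[i]·b[j]·w[k]. Pick indices with nonzero a[0]·b[0] = (-1)·(2) = -2. Only the fibre through (0,0,·) is needed: R[0,0,:] = T[0,0,:] − Σₗ aₗ[0]bₗ[0]cₗ = [-4, 0, 2] − (2)·(0)·[-1, 2, 0] − (2)·(0)·[0, 0, -1] = [-4, 0, 2]. Then w[k] = R[0,0,k] / -2 for each k, giving w = [-4, 0, 2] / -2 = [2, 0, -1].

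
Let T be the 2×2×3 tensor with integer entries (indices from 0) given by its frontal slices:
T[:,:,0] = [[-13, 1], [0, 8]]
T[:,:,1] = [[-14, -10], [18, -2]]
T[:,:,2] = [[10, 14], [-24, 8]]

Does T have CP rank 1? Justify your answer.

No

The mode-2 unfolding of T (rows indexed by j, columns by (i,k) = (0,0), (0,1), (0,2), (1,0), (1,1), (1,2)) is [[-13, -14, 10, 0, 18, -24], [1, -10, 14, 8, -2, 8]].
There the 2×2 minor on rows j ∈ {0, 1}, columns (i,k) ∈ {(0,0), (0,1)} is det [[-13, -14], [1, -10]] = 144 ≠ 0, so this unfolding has rank ≥ 2; CP rank is at least every unfolding rank, so rank(T) ≥ 2.
In particular rank(T) ≥ 2 > 1, so T is not rank-1.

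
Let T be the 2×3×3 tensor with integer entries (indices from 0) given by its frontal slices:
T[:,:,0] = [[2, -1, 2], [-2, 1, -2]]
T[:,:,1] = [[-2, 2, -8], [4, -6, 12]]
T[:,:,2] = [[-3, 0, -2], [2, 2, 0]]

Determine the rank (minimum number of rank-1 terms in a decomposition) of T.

Lower bound: the mode-2 unfolding of T (rows indexed by j, columns by (i,k) = (0,0), (0,1), (0,2), (1,0), (1,1), (1,2)) is [[2, -2, -3, -2, 4, 2], [-1, 2, 0, 1, -6, 2], [2, -8, -2, -2, 12, 0]].
There the 3×3 minor on rows j ∈ {0, 1, 2}, columns (i,k) ∈ {(0,0), (0,1), (0,2)} is det [[2, -2, -3], [-1, 2, 0], [2, -8, -2]] = -16 ≠ 0, so this unfolding has rank ≥ 3; CP rank is at least every unfolding rank, so rank(T) ≥ 3. (This is only a lower bound: in general the CP rank may exceed every unfolding rank, so we still need to exhibit 3 rank-1 terms summing to T.)
Upper bound: T is a sum of 3 rank-1 terms, T = [1, -2] ⊗ [1, -2, 2] ⊗ [0, -2, 1] + [1, -1] ⊗ [1, -1, 0] ⊗ [0, 4, 0] + [1, -1] ⊗ [2, -1, 2] ⊗ [1, -2, -2] (one valid choice — decompositions are not unique — normalised so each a, b is primitive with positive first nonzero entry; check it by expanding all entries), so rank(T) ≤ 3.
These bounds meet, so rank(T) = 3.
Check entry T[0,0,2] = -3: (1)·(1)·(1) + (1)·(1)·(0) + (1)·(2)·(-2) = -3.

3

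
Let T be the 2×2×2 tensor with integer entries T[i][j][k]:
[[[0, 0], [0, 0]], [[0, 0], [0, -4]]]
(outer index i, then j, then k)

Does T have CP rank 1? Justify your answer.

The mode-1 fibre T[:,1,1] = [0, -4] gives a = [0, 1] (primitive direction); the mode-2 fibre T[1,:,1] = [0, -4] gives b = [0, 1]; then c[k] = T[1,1,k] / (a[1]·b[1]) = [0, -4] / 1 = [0, -4].
Expanding [0, 1] ⊗ [0, 1] ⊗ [0, -4] reproduces all 8 entries of T, so T = [0, 1] ⊗ [0, 1] ⊗ [0, -4] and rank(T) ≤ 1.
Equivalently every frontal slice T[:,:,k] is c[k] times the rank-1 matrix [0, 1] ⊗ [0, 1]. So T has rank 1 (it is nonzero).

Yes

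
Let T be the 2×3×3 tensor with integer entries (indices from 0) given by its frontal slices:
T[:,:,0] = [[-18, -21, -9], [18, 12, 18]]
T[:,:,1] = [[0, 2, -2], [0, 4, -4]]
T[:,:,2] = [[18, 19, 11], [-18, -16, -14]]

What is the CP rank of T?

Lower bound: in the mode-3 unfolding of T (rows indexed by k, columns by (i,j)) the 2×2 minor on rows k ∈ {0, 1}, columns (i,j) ∈ {(0,0), (0,1)} is det [[-18, -21], [0, 2]] = -36 ≠ 0, so that unfolding has rank ≥ 2 and hence rank(T) ≥ 2 (CP rank is at least every unfolding rank, though it can be larger).
Upper bound: with S_k = T[:,:,k], the two rank-1 terms a₁b₁ᵀ, a₂b₂ᵀ are the rank-1 members of the pencil x·S₀ + y·S₁.
The 2×2 minor of x·S₀ + y·S₁ on rows {0,1}, columns {0,1} is 162·x² − 108·xy = 54·(3·x − 2·y)(x), vanishing at (x:y) = (2:3) and (0:1).
M₁ = 2·S₀ + 3·S₁ = [[-36, -36, -24], [36, 36, 24]] = (-12)·[1, -1][3, 3, 2]ᵀ and M₂ = S₁ = [[0, 2, -2], [0, 4, -4]] = 2·[1, 2][0, 1, -1]ᵀ, so take a₁ = [1, -1], b₁ = [3, 3, 2], a₂ = [1, 2], b₂ = [0, 1, -1].
Each slice is an integer combination of E₁ = a₁b₁ᵀ and E₂ = a₂b₂ᵀ: S₀ = −6·E₁ − 3·E₂, S₁ = 2·E₂, S₂ = 6·E₁ + E₂; reading off coefficients, c₁ = [-6, 0, 6] and c₂ = [-3, 2, 1].
Hence T = [1, -1] ⊗ [3, 3, 2] ⊗ [-6, 0, 6] + [1, 2] ⊗ [0, 1, -1] ⊗ [-3, 2, 1], so rank(T) ≤ 2.
These bounds meet, so rank(T) = 2.

2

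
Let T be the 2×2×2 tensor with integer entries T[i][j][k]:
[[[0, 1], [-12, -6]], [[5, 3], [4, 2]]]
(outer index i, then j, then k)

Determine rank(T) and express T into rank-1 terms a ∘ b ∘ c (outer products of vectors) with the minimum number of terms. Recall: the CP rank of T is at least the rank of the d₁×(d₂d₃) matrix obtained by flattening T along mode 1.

Lower bound: the mode-2 unfolding of T (rows indexed by j, columns by (i,k) = (0,0), (0,1), (1,0), (1,1)) is [[0, 1, 5, 3], [-12, -6, 4, 2]].
There the 2×2 minor on rows j ∈ {0, 1}, columns (i,k) ∈ {(0,0), (0,1)} is det [[0, 1], [-12, -6]] = 12 ≠ 0, so this unfolding has rank ≥ 2; CP rank is at least every unfolding rank, so rank(T) ≥ 2. (Unfolding ranks only ever bound the CP rank from below — rank(T) can be strictly larger than all of them — so the matching upper bound has to come from an explicit 2-term decomposition.)
Upper bound — finding two terms. Write S_k = T[:,:,k] for the frontal slices: S₀ = [[0, -12], [5, 4]], S₁ = [[1, -6], [3, 2]].
If T = a₁ ∘ b₁ ∘ c₁ + a₂ ∘ b₂ ∘ c₂ then each S_k = c₁[k]·a₁b₁ᵀ + c₂[k]·a₂b₂ᵀ. S₀ and S₁ are linearly independent, so a₁b₁ᵀ and a₂b₂ᵀ must span the same plane of matrices: they are the rank-1 matrices of the form x·S₀ + y·S₁.
det(x·S₀ + y·S₁) is 60·x² + 70·xy + 20·y² = 10·(3·x + 2·y)(2·x + y), vanishing at (x:y) = (2:-3) and (1:-2).
M₁ = 2·S₀ − 3·S₁ = [[-3, -6], [1, 2]] = −[3, -1][1, 2]ᵀ and M₂ = S₀ − 2·S₁ = [[-2, 0], [-1, 0]] = −[2, 1][1, 0]ᵀ, so take a₁ = [3, -1], b₁ = [1, 2], a₂ = [2, 1], b₂ = [1, 0].
Each slice is an integer combination of E₁ = a₁b₁ᵀ and E₂ = a₂b₂ᵀ: S₀ = −2·E₁ + 3·E₂, S₁ = −E₁ + 2·E₂; reading off coefficients, c₁ = [-2, -1] and c₂ = [3, 2].
Hence T = [3, -1] ∘ [1, 2] ∘ [-2, -1] + [2, 1] ∘ [1, 0] ∘ [3, 2], so rank(T) ≤ 2.
These bounds meet, so rank(T) = 2.
Check entry T[1,1,0] = 4: (-1)·(2)·(-2) + (1)·(0)·(3) = 4.

rank(T) = 2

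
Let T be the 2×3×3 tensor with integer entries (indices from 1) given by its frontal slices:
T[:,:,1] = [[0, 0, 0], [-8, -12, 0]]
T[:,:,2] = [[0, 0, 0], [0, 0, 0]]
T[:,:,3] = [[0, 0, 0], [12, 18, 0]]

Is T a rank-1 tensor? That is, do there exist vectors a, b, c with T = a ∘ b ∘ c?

If T = a ∘ b ∘ c then every fibre of T is a multiple of the corresponding factor, so read the factors off the fibres through the nonzero entry T[2,1,1] = -8.
The mode-1 fibre T[:,1,1] = [0, -8] gives a = (0, 1) (primitive direction); the mode-2 fibre T[2,:,1] = [-8, -12, 0] gives b = (2, 3, 0); then c[k] = T[2,1,k] / (a[2]·b[1]) = [-8, 0, 12] / 2 = (-4, 0, 6).
Expanding (0, 1) ∘ (2, 3, 0) ∘ (-4, 0, 6) reproduces all 18 entries of T, so T = (0, 1) ∘ (2, 3, 0) ∘ (-4, 0, 6) and rank(T) ≤ 1.
Equivalently every frontal slice T[:,:,k] is c[k] times the rank-1 matrix (0, 1) ∘ (2, 3, 0). So T has rank 1 (it is nonzero).

Yes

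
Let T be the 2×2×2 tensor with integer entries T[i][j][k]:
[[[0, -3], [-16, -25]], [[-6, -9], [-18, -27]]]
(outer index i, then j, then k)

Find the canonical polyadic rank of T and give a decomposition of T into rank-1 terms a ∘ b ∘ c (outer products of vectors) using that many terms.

rank(T) = 2

Lower bound: the mode-2 unfolding of T (rows indexed by j, columns by (i,k) = (0,0), (0,1), (1,0), (1,1)) is [[0, -3, -6, -9], [-16, -25, -18, -27]].
There the 2×2 minor on rows j ∈ {0, 1}, columns (i,k) ∈ {(0,0), (0,1)} is det [[0, -3], [-16, -25]] = -48 ≠ 0, so this unfolding has rank ≥ 2; CP rank is at least every unfolding rank, so rank(T) ≥ 2. (This is only a lower bound: in general the CP rank may exceed every unfolding rank, so we still need to exhibit 2 rank-1 terms summing to T.)
Upper bound — finding two terms. Write S_k = T[:,:,k] for the frontal slices: S₀ = [[0, -16], [-6, -18]], S₁ = [[-3, -25], [-9, -27]].
If T = a₁ ∘ b₁ ∘ c₁ + a₂ ∘ b₂ ∘ c₂ then each S_k = c₁[k]·a₁b₁ᵀ + c₂[k]·a₂b₂ᵀ. S₀ and S₁ are linearly independent, so a₁b₁ᵀ and a₂b₂ᵀ must span the same plane of matrices: they are the rank-1 matrices of the form x·S₀ + y·S₁.
det(x·S₀ + y·S₁) is −96·x² − 240·xy − 144·y² = (-48)·(2·x + 3·y)(x + y), vanishing at (x:y) = (3:-2) and (1:-1).
M₁ = 3·S₀ − 2·S₁ = [[6, 2], [0, 0]] = 2·[1, 0][3, 1]ᵀ and M₂ = S₀ − S₁ = [[3, 9], [3, 9]] = 3·[1, 1][1, 3]ᵀ, so take a₁ = [1, 0], b₁ = [3, 1], a₂ = [1, 1], b₂ = [1, 3].
Each slice is an integer combination of E₁ = a₁b₁ᵀ and E₂ = a₂b₂ᵀ: S₀ = 2·E₁ − 6·E₂, S₁ = 2·E₁ − 9·E₂; reading off coefficients, c₁ = [2, 2] and c₂ = [-6, -9].
Hence T = [1, 0] ∘ [3, 1] ∘ [2, 2] + [1, 1] ∘ [1, 3] ∘ [-6, -9], so rank(T) ≤ 2.
These bounds meet, so rank(T) = 2.
Check entry T[0,1,0] = -16: (1)·(1)·(2) + (1)·(3)·(-6) = -16.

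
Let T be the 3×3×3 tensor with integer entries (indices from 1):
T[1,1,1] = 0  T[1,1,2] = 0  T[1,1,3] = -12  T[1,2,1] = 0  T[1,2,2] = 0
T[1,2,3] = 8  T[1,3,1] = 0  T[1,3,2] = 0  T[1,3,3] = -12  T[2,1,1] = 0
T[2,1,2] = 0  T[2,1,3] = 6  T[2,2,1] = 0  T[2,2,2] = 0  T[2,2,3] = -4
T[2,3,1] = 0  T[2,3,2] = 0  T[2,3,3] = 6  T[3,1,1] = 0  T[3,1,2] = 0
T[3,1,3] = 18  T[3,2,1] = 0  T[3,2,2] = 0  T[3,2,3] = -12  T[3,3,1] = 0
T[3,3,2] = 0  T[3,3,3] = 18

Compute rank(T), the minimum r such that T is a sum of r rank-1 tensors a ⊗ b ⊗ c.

Lower bound: T ≠ 0 (e.g. T[1,1,3] = -12), so rank(T) ≥ 1.
Upper bound: the mode-1 fibre T[:,1,3] = [-12, 6, 18] gives a = (2, -1, -3) (primitive direction); the mode-2 fibre T[1,:,3] = [-12, 8, -12] gives b = (3, -2, 3); then c[k] = T[1,1,k] / (a[1]·b[1]) = [0, 0, -12] / 6 = (0, 0, -2).
Expanding (2, -1, -3) ⊗ (3, -2, 3) ⊗ (0, 0, -2) reproduces all 27 entries of T, so T = (2, -1, -3) ⊗ (3, -2, 3) ⊗ (0, 0, -2) and rank(T) ≤ 1.
These bounds meet, so rank(T) = 1.

1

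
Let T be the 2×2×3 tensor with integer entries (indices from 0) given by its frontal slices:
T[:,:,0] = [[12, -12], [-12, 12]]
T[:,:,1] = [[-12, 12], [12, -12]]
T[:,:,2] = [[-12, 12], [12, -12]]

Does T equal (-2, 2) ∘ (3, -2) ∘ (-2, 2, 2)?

No

Reconstruct entry (0,1,0) from the claimed factors: Σₗ aₗ[0]bₗ[1]cₗ[0] = (-2)·(-2)·(-2) = -8, but T[0,1,0] = -12. The claim is false.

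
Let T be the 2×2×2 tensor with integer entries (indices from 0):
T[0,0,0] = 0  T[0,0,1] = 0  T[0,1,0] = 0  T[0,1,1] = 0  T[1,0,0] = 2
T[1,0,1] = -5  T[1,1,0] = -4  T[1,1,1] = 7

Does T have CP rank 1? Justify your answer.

No

The mode-3 unfolding of T (rows indexed by k, columns by (i,j) = (0,0), (0,1), (1,0), (1,1)) is [[0, 0, 2, -4], [0, 0, -5, 7]].
There the 2×2 minor on rows k ∈ {0, 1}, columns (i,j) ∈ {(1,0), (1,1)} is det [[2, -4], [-5, 7]] = -6 ≠ 0, so this unfolding has rank ≥ 2; CP rank is at least every unfolding rank, so rank(T) ≥ 2.
In particular rank(T) ≥ 2 > 1, so T is not rank-1.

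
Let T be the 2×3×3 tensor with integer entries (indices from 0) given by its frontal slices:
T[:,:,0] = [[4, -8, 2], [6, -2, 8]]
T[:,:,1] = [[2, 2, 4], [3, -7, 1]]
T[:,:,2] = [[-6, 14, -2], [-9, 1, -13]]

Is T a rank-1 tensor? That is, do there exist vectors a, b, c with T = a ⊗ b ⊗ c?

No

The mode-1 unfolding of T (rows indexed by i, columns by (j,k) = (0,0), (0,1), (0,2), (1,0), (1,1), (1,2), (2,0), (2,1), (2,2)) is [[4, 2, -6, -8, 2, 14, 2, 4, -2], [6, 3, -9, -2, -7, 1, 8, 1, -13]].
There the 2×2 minor on rows i ∈ {0, 1}, columns (j,k) ∈ {(0,0), (1,0)} is det [[4, -8], [6, -2]] = 40 ≠ 0, so this unfolding has rank ≥ 2; CP rank is at least every unfolding rank, so rank(T) ≥ 2.
In particular rank(T) ≥ 2 > 1, so T is not rank-1.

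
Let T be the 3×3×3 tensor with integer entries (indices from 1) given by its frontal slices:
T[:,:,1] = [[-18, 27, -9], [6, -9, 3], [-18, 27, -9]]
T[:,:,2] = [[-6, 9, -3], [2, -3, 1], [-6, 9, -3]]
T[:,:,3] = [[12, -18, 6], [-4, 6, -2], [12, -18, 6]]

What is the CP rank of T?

1

Lower bound: T ≠ 0 (e.g. T[1,1,1] = -18), so rank(T) ≥ 1.
Upper bound: if T = a ⊗ b ⊗ c then every fibre of T is a multiple of the corresponding factor, so read the factors off the fibres through the nonzero entry T[1,1,1] = -18.
The mode-1 fibre T[:,1,1] = [-18, 6, -18] gives a = [3, -1, 3] (primitive direction); the mode-2 fibre T[1,:,1] = [-18, 27, -9] gives b = [2, -3, 1]; then c[k] = T[1,1,k] / (a[1]·b[1]) = [-18, -6, 12] / 6 = [-3, -1, 2].
Expanding [3, -1, 3] ⊗ [2, -3, 1] ⊗ [-3, -1, 2] reproduces all 27 entries of T, so T = [3, -1, 3] ⊗ [2, -3, 1] ⊗ [-3, -1, 2] and rank(T) ≤ 1.
These bounds meet, so rank(T) = 1.
Check entry T[3,3,2] = -3: (3)·(1)·(-1) = -3.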